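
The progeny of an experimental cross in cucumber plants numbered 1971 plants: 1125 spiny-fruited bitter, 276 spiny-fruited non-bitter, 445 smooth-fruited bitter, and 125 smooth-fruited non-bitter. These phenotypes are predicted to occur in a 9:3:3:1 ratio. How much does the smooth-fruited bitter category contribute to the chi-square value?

15.399

Expected counts for N = 1971 under a 9:3:3:1 ratio (total parts = 16):
  spiny-fruited bitter: 1971 × 9/16 = 1108.6875
  spiny-fruited non-bitter: 1971 × 3/16 = 369.5625
  smooth-fruited bitter: 1971 × 3/16 = 369.5625
  smooth-fruited non-bitter: 1971 × 1/16 = 123.1875
Contribution of smooth-fruited bitter: (445 − 369.5625)² / 369.5625 = 15.3988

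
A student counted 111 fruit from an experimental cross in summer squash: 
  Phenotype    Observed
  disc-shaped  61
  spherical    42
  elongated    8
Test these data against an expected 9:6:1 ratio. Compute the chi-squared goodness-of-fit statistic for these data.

0.199

The 9:6:1 ratio has 16 parts, so with N = 111 the expected counts are:
  disc-shaped: 111 × 9/16 = 62.4375
  spherical: 111 × 6/16 = 41.625
  elongated: 111 × 1/16 = 6.9375
χ² = Σ (O − E)² / E
  disc-shaped: (61 − 62.4375)² / 62.4375 = 0.0331
  spherical: (42 − 41.625)² / 41.625 = 0.0034
  elongated: (8 − 6.9375)² / 6.9375 = 0.1627
χ² = 0.0331 + 0.0034 + 0.1627 = 0.1992 ≈ 0.199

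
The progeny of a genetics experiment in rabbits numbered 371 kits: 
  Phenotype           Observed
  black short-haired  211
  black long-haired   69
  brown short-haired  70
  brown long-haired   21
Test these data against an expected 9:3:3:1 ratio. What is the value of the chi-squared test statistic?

Total ratio parts = 16. Expected numbers out of 371:
  black short-haired: 371 × 9/16 = 208.6875
  black long-haired: 371 × 3/16 = 69.5625
  brown short-haired: 371 × 3/16 = 69.5625
  brown long-haired: 371 × 1/16 = 23.1875
χ² = Σ (O − E)² / E
  black short-haired: (211 − 208.6875)² / 208.6875 = 0.0256
  black long-haired: (69 − 69.5625)² / 69.5625 = 0.0045
  brown short-haired: (70 − 69.5625)² / 69.5625 = 0.0028
  brown long-haired: (21 − 23.1875)² / 23.1875 = 0.2064
χ² = 0.0256 + 0.0045 + 0.0028 + 0.2064 = 0.2393 ≈ 0.239

0.239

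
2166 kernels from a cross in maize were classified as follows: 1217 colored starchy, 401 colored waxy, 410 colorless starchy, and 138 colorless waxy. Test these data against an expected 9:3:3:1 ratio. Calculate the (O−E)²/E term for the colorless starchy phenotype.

The 9:3:3:1 ratio has 16 parts, so with N = 2166 the expected counts are:
  colored starchy: 2166 × 9/16 = 1218.375
  colored waxy: 2166 × 3/16 = 406.125
  colorless starchy: 2166 × 3/16 = 406.125
  colorless waxy: 2166 × 1/16 = 135.375
Contribution of colorless starchy: (410 − 406.125)² / 406.125 = 0.0370

0.037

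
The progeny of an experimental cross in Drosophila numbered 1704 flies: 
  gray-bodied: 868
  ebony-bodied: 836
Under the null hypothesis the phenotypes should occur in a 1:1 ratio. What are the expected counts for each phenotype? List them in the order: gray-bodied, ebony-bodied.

Expected counts for N = 1704 under a 1:1 ratio (total parts = 2):
  gray-bodied: 1704 × 1/2 = 852
  ebony-bodied: 1704 × 1/2 = 852

852, 852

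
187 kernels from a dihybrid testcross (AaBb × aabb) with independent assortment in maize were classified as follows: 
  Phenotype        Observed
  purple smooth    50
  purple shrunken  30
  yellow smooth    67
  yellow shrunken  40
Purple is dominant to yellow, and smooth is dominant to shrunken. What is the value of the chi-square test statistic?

15.973

A dihybrid testcross with independent assortment gives a 1:1:1:1 ratio.
Under the 1:1:1:1 hypothesis (Σ ratio = 4, N = 187):
  purple smooth: 187 × 1/4 = 46.75
  purple shrunken: 187 × 1/4 = 46.75
  yellow smooth: 187 × 1/4 = 46.75
  yellow shrunken: 187 × 1/4 = 46.75
χ² = Σ (O − E)² / E
  purple smooth: (50 − 46.75)² / 46.75 = 0.2259
  purple shrunken: (30 − 46.75)² / 46.75 = 6.0013
  yellow smooth: (67 − 46.75)² / 46.75 = 8.7714
  yellow shrunken: (40 − 46.75)² / 46.75 = 0.9746
χ² = 0.2259 + 6.0013 + 8.7714 + 0.9746 = 15.9732 ≈ 15.973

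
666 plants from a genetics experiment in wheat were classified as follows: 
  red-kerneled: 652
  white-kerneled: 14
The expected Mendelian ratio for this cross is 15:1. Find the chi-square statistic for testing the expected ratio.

Under the 15:1 hypothesis (Σ ratio = 16, N = 666):
  red-kerneled: 666 × 15/16 = 624.375
  white-kerneled: 666 × 1/16 = 41.625
χ² = Σ (O − E)² / E
  red-kerneled: (652 − 624.375)² / 624.375 = 1.2222
  white-kerneled: (14 − 41.625)² / 41.625 = 18.3337
χ² = 1.2222 + 18.3337 = 19.5559 ≈ 19.556

19.556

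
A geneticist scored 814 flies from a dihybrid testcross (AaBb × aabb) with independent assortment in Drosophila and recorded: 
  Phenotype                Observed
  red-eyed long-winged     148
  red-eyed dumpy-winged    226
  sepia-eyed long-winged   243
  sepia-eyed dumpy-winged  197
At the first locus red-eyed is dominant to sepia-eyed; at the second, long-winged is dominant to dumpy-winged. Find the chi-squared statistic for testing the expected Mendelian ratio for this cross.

A dihybrid testcross with independent assortment gives a 1:1:1:1 ratio.
The 1:1:1:1 ratio has 4 parts, so with N = 814 the expected counts are:
  red-eyed long-winged: 814 × 1/4 = 203.5
  red-eyed dumpy-winged: 814 × 1/4 = 203.5
  sepia-eyed long-winged: 814 × 1/4 = 203.5
  sepia-eyed dumpy-winged: 814 × 1/4 = 203.5
χ² = Σ (O − E)² / E
  red-eyed long-winged: (148 − 203.5)² / 203.5 = 15.1364
  red-eyed dumpy-winged: (226 − 203.5)² / 203.5 = 2.4877
  sepia-eyed long-winged: (243 − 203.5)² / 203.5 = 7.6671
  sepia-eyed dumpy-winged: (197 − 203.5)² / 203.5 = 0.2076
χ² = 15.1364 + 2.4877 + 7.6671 + 0.2076 = 25.4988 ≈ 25.499

25.499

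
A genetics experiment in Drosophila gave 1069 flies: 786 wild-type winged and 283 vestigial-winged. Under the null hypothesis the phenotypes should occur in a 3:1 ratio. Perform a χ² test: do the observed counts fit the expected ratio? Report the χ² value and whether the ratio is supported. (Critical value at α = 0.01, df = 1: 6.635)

1.238; consistent

Total ratio parts = 4. Expected numbers out of 1069:
  wild-type winged: 1069 × 3/4 = 801.75
  vestigial-winged: 1069 × 1/4 = 267.25
χ² = Σ (O − E)² / E
  wild-type winged: (786 − 801.75)² / 801.75 = 0.3094
  vestigial-winged: (283 − 267.25)² / 267.25 = 0.9282
χ² = 0.3094 + 0.9282 = 1.2376 ≈ 1.238
Degrees of freedom = 2 − 1 = 1; critical value at α = 0.01 is 6.635.
Since 1.238 < 6.635, we fail to reject the null hypothesis — the data are consistent with the 3:1 ratio.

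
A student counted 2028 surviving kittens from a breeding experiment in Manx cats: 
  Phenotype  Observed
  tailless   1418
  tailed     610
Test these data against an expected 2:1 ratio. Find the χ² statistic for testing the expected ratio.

9.666

Under the 2:1 hypothesis (Σ ratio = 3, N = 2028):
  tailless: 2028 × 2/3 = 1352
  tailed: 2028 × 1/3 = 676
χ² = Σ (O − E)² / E
  tailless: (1418 − 1352)² / 1352 = 3.2219
  tailed: (610 − 676)² / 676 = 6.4438
χ² = 3.2219 + 6.4438 = 9.6657 ≈ 9.666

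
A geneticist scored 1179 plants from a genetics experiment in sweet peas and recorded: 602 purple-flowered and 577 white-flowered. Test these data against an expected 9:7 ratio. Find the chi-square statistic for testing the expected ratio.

12.904

The 9:7 ratio has 16 parts, so with N = 1179 the expected counts are:
  purple-flowered: 1179 × 9/16 = 663.1875
  white-flowered: 1179 × 7/16 = 515.8125
χ² = Σ (O − E)² / E
  purple-flowered: (602 − 663.1875)² / 663.1875 = 5.6453
  white-flowered: (577 − 515.8125)² / 515.8125 = 7.2583
χ² = 5.6453 + 7.2583 = 12.9036 ≈ 12.904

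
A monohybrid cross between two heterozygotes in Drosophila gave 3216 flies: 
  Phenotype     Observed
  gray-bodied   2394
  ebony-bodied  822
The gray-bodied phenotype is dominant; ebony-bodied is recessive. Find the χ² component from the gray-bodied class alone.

0.134

For a monohybrid cross between heterozygotes with complete dominance, the expected phenotypic ratio is 3:1.
Expected counts for N = 3216 under a 3:1 ratio (total parts = 4):
  gray-bodied: 3216 × 3/4 = 2412
  ebony-bodied: 3216 × 1/4 = 804
Contribution of gray-bodied: (2394 − 2412)² / 2412 = 0.1343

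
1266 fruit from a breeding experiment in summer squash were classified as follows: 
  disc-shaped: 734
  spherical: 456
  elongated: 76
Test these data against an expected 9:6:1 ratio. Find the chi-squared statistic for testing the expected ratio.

1.536

Total ratio parts = 16. Expected numbers out of 1266:
  disc-shaped: 1266 × 9/16 = 712.125
  spherical: 1266 × 6/16 = 474.75
  elongated: 1266 × 1/16 = 79.125
χ² = Σ (O − E)² / E
  disc-shaped: (734 − 712.125)² / 712.125 = 0.6720
  spherical: (456 − 474.75)² / 474.75 = 0.7405
  elongated: (76 − 79.125)² / 79.125 = 0.1234
χ² = 0.6720 + 0.7405 + 0.1234 = 1.5359 ≈ 1.536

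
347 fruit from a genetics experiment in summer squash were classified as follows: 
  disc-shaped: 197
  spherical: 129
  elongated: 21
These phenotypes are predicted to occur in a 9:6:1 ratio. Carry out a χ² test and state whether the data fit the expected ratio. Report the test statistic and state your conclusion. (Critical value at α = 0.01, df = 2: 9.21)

0.048; consistent

Expected counts for N = 347 under a 9:6:1 ratio (total parts = 16):
  disc-shaped: 347 × 9/16 = 195.1875
  spherical: 347 × 6/16 = 130.125
  elongated: 347 × 1/16 = 21.6875
χ² = Σ (O − E)² / E
  disc-shaped: (197 − 195.1875)² / 195.1875 = 0.0168
  spherical: (129 − 130.125)² / 130.125 = 0.0097
  elongated: (21 − 21.6875)² / 21.6875 = 0.0218
χ² = 0.0168 + 0.0097 + 0.0218 = 0.0483 ≈ 0.048
Degrees of freedom = 3 − 1 = 2; critical value at α = 0.01 is 9.21.
Since 0.048 < 9.21, we fail to reject the null hypothesis — the data are consistent with the 9:6:1 ratio.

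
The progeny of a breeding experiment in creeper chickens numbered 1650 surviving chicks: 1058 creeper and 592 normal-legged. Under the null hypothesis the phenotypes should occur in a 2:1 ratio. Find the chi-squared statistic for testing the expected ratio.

4.811

Under the 2:1 hypothesis (Σ ratio = 3, N = 1650):
  creeper: 1650 × 2/3 = 1100
  normal-legged: 1650 × 1/3 = 550
χ² = Σ (O − E)² / E
  creeper: (1058 − 1100)² / 1100 = 1.6036
  normal-legged: (592 − 550)² / 550 = 3.2073
χ² = 1.6036 + 3.2073 = 4.8109 ≈ 4.811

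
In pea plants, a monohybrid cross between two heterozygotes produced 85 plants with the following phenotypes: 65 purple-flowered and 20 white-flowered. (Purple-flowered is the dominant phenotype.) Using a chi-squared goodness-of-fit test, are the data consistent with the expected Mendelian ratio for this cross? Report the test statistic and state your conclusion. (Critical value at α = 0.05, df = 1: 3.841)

0.098; consistent

For a monohybrid cross between heterozygotes with complete dominance, the expected phenotypic ratio is 3:1.
The 3:1 ratio has 4 parts, so with N = 85 the expected counts are:
  purple-flowered: 85 × 3/4 = 63.75
  white-flowered: 85 × 1/4 = 21.25
χ² = Σ (O − E)² / E
  purple-flowered: (65 − 63.75)² / 63.75 = 0.0245
  white-flowered: (20 − 21.25)² / 21.25 = 0.0735
χ² = 0.0245 + 0.0735 = 0.098
Degrees of freedom = 2 − 1 = 1; critical value at α = 0.05 is 3.841.
Since 0.098 < 3.841, we fail to reject the null hypothesis — the data are consistent with the 3:1 ratio.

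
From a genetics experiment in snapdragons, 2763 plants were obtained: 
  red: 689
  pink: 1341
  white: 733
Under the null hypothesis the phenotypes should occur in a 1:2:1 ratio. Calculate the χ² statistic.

Under the 1:2:1 hypothesis (Σ ratio = 4, N = 2763):
  red: 2763 × 1/4 = 690.75
  pink: 2763 × 2/4 = 1381.5
  white: 2763 × 1/4 = 690.75
χ² = Σ (O − E)² / E
  red: (689 − 690.75)² / 690.75 = 0.0044
  pink: (1341 − 1381.5)² / 1381.5 = 1.1873
  white: (733 − 690.75)² / 690.75 = 2.5842
χ² = 0.0044 + 1.1873 + 2.5842 = 3.7759 ≈ 3.776

3.776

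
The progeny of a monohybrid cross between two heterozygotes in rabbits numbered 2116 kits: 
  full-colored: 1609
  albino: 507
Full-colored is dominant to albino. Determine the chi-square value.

1.220

For a monohybrid cross between heterozygotes with complete dominance, the expected phenotypic ratio is 3:1.
Under the 3:1 hypothesis (Σ ratio = 4, N = 2116):
  full-colored: 2116 × 3/4 = 1587
  albino: 2116 × 1/4 = 529
χ² = Σ (O − E)² / E
  full-colored: (1609 − 1587)² / 1587 = 0.3050
  albino: (507 − 529)² / 529 = 0.9149
χ² = 0.3050 + 0.9149 = 1.2199 ≈ 1.220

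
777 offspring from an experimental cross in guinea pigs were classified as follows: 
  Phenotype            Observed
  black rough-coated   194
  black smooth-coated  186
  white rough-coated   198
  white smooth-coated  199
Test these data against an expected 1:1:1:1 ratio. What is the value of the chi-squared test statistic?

Total ratio parts = 4. Expected numbers out of 777:
  black rough-coated: 777 × 1/4 = 194.25
  black smooth-coated: 777 × 1/4 = 194.25
  white rough-coated: 777 × 1/4 = 194.25
  white smooth-coated: 777 × 1/4 = 194.25
χ² = Σ (O − E)² / E
  black rough-coated: (194 − 194.25)² / 194.25 = 0.0003
  black smooth-coated: (186 − 194.25)² / 194.25 = 0.3504
  white rough-coated: (198 − 194.25)² / 194.25 = 0.0724
  white smooth-coated: (199 − 194.25)² / 194.25 = 0.1162
χ² = 0.0003 + 0.3504 + 0.0724 + 0.1162 = 0.5393 ≈ 0.539

0.539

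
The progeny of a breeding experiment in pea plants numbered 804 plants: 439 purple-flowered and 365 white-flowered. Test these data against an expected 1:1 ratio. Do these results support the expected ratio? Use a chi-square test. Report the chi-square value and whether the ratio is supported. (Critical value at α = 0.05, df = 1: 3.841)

The 1:1 ratio has 2 parts, so with N = 804 the expected counts are:
  purple-flowered: 804 × 1/2 = 402
  white-flowered: 804 × 1/2 = 402
χ² = Σ (O − E)² / E
  purple-flowered: (439 − 402)² / 402 = 3.4055
  white-flowered: (365 − 402)² / 402 = 3.4055
χ² = 3.4055 + 3.4055 = 6.811
Degrees of freedom = 2 − 1 = 1; critical value at α = 0.05 is 3.841.
Since 6.811 > 3.841, we reject the null hypothesis — the data do not fit the 1:1 ratio.

6.811; not consistent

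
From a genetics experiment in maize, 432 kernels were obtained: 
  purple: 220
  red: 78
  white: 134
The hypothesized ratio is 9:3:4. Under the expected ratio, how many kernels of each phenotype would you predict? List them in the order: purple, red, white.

243, 81, 108

The 9:3:4 ratio has 16 parts, so with N = 432 the expected counts are:
  purple: 432 × 9/16 = 243
  red: 432 × 3/16 = 81
  white: 432 × 4/16 = 108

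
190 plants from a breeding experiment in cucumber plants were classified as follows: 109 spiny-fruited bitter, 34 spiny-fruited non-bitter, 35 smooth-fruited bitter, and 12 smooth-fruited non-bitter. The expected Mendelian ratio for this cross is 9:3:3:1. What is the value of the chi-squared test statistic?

0.129

Expected counts for N = 190 under a 9:3:3:1 ratio (total parts = 16):
  spiny-fruited bitter: 190 × 9/16 = 106.875
  spiny-fruited non-bitter: 190 × 3/16 = 35.625
  smooth-fruited bitter: 190 × 3/16 = 35.625
  smooth-fruited non-bitter: 190 × 1/16 = 11.875
χ² = Σ (O − E)² / E
  spiny-fruited bitter: (109 − 106.875)² / 106.875 = 0.0423
  spiny-fruited non-bitter: (34 − 35.625)² / 35.625 = 0.0741
  smooth-fruited bitter: (35 − 35.625)² / 35.625 = 0.0110
  smooth-fruited non-bitter: (12 − 11.875)² / 11.875 = 0.0013
χ² = 0.0423 + 0.0741 + 0.0110 + 0.0013 = 0.1287 ≈ 0.129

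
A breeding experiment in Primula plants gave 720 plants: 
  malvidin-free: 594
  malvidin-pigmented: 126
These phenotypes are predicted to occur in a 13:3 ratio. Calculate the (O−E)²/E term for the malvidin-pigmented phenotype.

Expected counts for N = 720 under a 13:3 ratio (total parts = 16):
  malvidin-free: 720 × 13/16 = 585
  malvidin-pigmented: 720 × 3/16 = 135
Contribution of malvidin-pigmented: (126 − 135)² / 135 = 0.6000

0.600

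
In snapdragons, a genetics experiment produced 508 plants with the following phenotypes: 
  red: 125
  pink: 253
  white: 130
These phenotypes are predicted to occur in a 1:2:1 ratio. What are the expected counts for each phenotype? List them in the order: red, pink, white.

Expected counts for N = 508 under a 1:2:1 ratio (total parts = 4):
  red: 508 × 1/4 = 127
  pink: 508 × 2/4 = 254
  white: 508 × 1/4 = 127

127, 254, 127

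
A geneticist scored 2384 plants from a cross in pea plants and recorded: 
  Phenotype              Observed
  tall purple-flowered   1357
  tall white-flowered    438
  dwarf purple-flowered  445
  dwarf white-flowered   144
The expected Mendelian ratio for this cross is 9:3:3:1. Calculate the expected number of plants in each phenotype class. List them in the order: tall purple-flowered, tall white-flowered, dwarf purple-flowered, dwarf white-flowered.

1341, 447, 447, 149

The 9:3:3:1 ratio has 16 parts, so with N = 2384 the expected counts are:
  tall purple-flowered: 2384 × 9/16 = 1341
  tall white-flowered: 2384 × 3/16 = 447
  dwarf purple-flowered: 2384 × 3/16 = 447
  dwarf white-flowered: 2384 × 1/16 = 149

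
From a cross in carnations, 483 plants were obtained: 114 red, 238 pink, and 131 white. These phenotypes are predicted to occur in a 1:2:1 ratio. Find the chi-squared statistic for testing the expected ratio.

1.298

The 1:2:1 ratio has 4 parts, so with N = 483 the expected counts are:
  red: 483 × 1/4 = 120.75
  pink: 483 × 2/4 = 241.5
  white: 483 × 1/4 = 120.75
χ² = Σ (O − E)² / E
  red: (114 − 120.75)² / 120.75 = 0.3773
  pink: (238 − 241.5)² / 241.5 = 0.0507
  white: (131 − 120.75)² / 120.75 = 0.8701
χ² = 0.3773 + 0.0507 + 0.8701 = 1.2981 ≈ 1.298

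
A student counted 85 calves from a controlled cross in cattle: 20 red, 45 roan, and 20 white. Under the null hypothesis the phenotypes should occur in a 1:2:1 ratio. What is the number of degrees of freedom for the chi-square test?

2

A goodness-of-fit test with 3 phenotype classes has df = 3 − 1 = 2.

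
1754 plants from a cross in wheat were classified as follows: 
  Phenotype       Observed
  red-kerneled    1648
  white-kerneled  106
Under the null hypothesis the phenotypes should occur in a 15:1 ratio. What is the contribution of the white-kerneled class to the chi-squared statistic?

0.120

The 15:1 ratio has 16 parts, so with N = 1754 the expected counts are:
  red-kerneled: 1754 × 15/16 = 1644.375
  white-kerneled: 1754 × 1/16 = 109.625
Contribution of white-kerneled: (106 − 109.625)² / 109.625 = 0.1199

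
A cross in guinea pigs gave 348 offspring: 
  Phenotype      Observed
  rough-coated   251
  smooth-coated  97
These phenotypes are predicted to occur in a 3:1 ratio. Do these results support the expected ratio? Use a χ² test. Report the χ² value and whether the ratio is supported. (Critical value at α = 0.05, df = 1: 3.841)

1.533; consistent

Under the 3:1 hypothesis (Σ ratio = 4, N = 348):
  rough-coated: 348 × 3/4 = 261
  smooth-coated: 348 × 1/4 = 87
χ² = Σ (O − E)² / E
  rough-coated: (251 − 261)² / 261 = 0.3831
  smooth-coated: (97 − 87)² / 87 = 1.1494
χ² = 0.3831 + 1.1494 = 1.5325 ≈ 1.533
Degrees of freedom = 2 − 1 = 1; critical value at α = 0.05 is 3.841.
Since 1.533 < 3.841, we fail to reject the null hypothesis — the data are consistent with the 3:1 ratio.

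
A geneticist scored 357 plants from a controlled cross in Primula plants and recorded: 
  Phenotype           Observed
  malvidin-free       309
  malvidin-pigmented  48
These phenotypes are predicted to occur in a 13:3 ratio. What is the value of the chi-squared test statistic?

6.594

The 13:3 ratio has 16 parts, so with N = 357 the expected counts are:
  malvidin-free: 357 × 13/16 = 290.0625
  malvidin-pigmented: 357 × 3/16 = 66.9375
χ² = Σ (O − E)² / E
  malvidin-free: (309 − 290.0625)² / 290.0625 = 1.2364
  malvidin-pigmented: (48 − 66.9375)² / 66.9375 = 5.3577
χ² = 1.2364 + 5.3577 = 6.5941 ≈ 6.594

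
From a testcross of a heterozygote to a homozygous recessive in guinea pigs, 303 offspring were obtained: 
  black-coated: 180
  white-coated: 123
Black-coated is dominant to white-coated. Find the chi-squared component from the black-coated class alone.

A testcross of a heterozygote (Aa × aa) gives a 1:1 phenotypic ratio.
The 1:1 ratio has 2 parts, so with N = 303 the expected counts are:
  black-coated: 303 × 1/2 = 151.5
  white-coated: 303 × 1/2 = 151.5
Contribution of black-coated: (180 − 151.5)² / 151.5 = 5.3614

5.361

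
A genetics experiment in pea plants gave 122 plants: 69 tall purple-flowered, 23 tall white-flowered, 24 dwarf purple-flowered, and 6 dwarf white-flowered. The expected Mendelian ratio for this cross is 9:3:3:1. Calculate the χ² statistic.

0.404

The 9:3:3:1 ratio has 16 parts, so with N = 122 the expected counts are:
  tall purple-flowered: 122 × 9/16 = 68.625
  tall white-flowered: 122 × 3/16 = 22.875
  dwarf purple-flowered: 122 × 3/16 = 22.875
  dwarf white-flowered: 122 × 1/16 = 7.625
χ² = Σ (O − E)² / E
  tall purple-flowered: (69 − 68.625)² / 68.625 = 0.0020
  tall white-flowered: (23 − 22.875)² / 22.875 = 0.0007
  dwarf purple-flowered: (24 − 22.875)² / 22.875 = 0.0553
  dwarf white-flowered: (6 − 7.625)² / 7.625 = 0.3463
χ² = 0.0020 + 0.0007 + 0.0553 + 0.3463 = 0.4043 ≈ 0.404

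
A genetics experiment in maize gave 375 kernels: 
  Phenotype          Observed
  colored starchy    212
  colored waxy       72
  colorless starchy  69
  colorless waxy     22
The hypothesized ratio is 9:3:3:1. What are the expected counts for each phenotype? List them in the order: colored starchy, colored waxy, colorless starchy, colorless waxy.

210.9375, 70.3125, 70.3125, 23.4375

The 9:3:3:1 ratio has 16 parts, so with N = 375 the expected counts are:
  colored starchy: 375 × 9/16 = 210.9375
  colored waxy: 375 × 3/16 = 70.3125
  colorless starchy: 375 × 3/16 = 70.3125
  colorless waxy: 375 × 1/16 = 23.4375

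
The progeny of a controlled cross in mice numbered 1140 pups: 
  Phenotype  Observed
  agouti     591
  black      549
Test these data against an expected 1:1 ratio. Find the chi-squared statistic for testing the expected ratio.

Under the 1:1 hypothesis (Σ ratio = 2, N = 1140):
  agouti: 1140 × 1/2 = 570
  black: 1140 × 1/2 = 570
χ² = Σ (O − E)² / E
  agouti: (591 − 570)² / 570 = 0.7737
  black: (549 − 570)² / 570 = 0.7737
χ² = 0.7737 + 0.7737 = 1.5474 ≈ 1.547

1.547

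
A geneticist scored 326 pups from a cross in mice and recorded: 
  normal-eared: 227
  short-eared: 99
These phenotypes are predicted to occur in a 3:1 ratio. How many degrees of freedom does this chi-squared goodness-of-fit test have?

1

A goodness-of-fit test with 2 phenotype classes has df = 2 − 1 = 1.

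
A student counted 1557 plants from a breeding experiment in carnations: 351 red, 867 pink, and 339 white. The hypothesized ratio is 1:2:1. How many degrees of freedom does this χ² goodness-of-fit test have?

2

A goodness-of-fit test with 3 phenotype classes has df = 3 − 1 = 2.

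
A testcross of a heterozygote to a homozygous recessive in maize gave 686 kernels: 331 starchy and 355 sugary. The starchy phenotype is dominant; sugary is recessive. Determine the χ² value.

A testcross of a heterozygote (Aa × aa) gives a 1:1 phenotypic ratio.
Total ratio parts = 2. Expected numbers out of 686:
  starchy: 686 × 1/2 = 343
  sugary: 686 × 1/2 = 343
χ² = Σ (O − E)² / E
  starchy: (331 − 343)² / 343 = 0.4198
  sugary: (355 − 343)² / 343 = 0.4198
χ² = 0.4198 + 0.4198 = 0.8396 ≈ 0.840

0.840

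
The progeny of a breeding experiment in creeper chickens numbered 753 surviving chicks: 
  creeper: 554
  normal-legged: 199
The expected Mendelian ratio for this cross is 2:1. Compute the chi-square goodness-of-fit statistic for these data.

Under the 2:1 hypothesis (Σ ratio = 3, N = 753):
  creeper: 753 × 2/3 = 502
  normal-legged: 753 × 1/3 = 251
χ² = Σ (O − E)² / E
  creeper: (554 − 502)² / 502 = 5.3865
  normal-legged: (199 − 251)² / 251 = 10.7729
χ² = 5.3865 + 10.7729 = 16.1594 ≈ 16.159

16.159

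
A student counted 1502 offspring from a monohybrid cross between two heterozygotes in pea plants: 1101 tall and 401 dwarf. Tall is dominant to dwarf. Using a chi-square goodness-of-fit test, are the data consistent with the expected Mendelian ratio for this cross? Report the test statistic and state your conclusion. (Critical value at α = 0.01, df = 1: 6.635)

For a monohybrid cross between heterozygotes with complete dominance, the expected phenotypic ratio is 3:1.
Expected counts for N = 1502 under a 3:1 ratio (total parts = 4):
  tall: 1502 × 3/4 = 1126.5
  dwarf: 1502 × 1/4 = 375.5
χ² = Σ (O − E)² / E
  tall: (1101 − 1126.5)² / 1126.5 = 0.5772
  dwarf: (401 − 375.5)² / 375.5 = 1.7317
χ² = 0.5772 + 1.7317 = 2.3089 ≈ 2.309
Degrees of freedom = 2 − 1 = 1; critical value at α = 0.01 is 6.635.
Since 2.309 < 6.635, we fail to reject the null hypothesis — the data are consistent with the 3:1 ratio.

2.309; consistent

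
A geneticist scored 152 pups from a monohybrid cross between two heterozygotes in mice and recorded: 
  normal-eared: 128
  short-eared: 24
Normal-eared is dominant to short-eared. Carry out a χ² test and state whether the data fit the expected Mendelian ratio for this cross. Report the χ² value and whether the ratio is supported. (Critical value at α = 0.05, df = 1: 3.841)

6.877; not consistent

For a monohybrid cross between heterozygotes with complete dominance, the expected phenotypic ratio is 3:1.
Expected counts for N = 152 under a 3:1 ratio (total parts = 4):
  normal-eared: 152 × 3/4 = 114
  short-eared: 152 × 1/4 = 38
χ² = Σ (O − E)² / E
  normal-eared: (128 − 114)² / 114 = 1.7193
  short-eared: (24 − 38)² / 38 = 5.1579
χ² = 1.7193 + 5.1579 = 6.8772 ≈ 6.877
Degrees of freedom = 2 − 1 = 1; critical value at α = 0.05 is 3.841.
Since 6.877 > 3.841, we reject the null hypothesis — the data do not fit the 3:1 ratio.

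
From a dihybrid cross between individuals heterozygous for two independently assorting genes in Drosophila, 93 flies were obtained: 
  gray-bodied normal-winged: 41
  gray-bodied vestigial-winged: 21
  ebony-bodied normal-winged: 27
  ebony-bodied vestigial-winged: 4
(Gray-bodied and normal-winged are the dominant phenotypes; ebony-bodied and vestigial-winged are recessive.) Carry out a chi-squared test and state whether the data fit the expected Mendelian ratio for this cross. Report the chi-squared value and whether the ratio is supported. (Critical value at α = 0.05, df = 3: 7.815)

A dihybrid F₂ with independent assortment and complete dominance at both loci gives a 9:3:3:1 phenotypic ratio.
Under the 9:3:3:1 hypothesis (Σ ratio = 16, N = 93):
  gray-bodied normal-winged: 93 × 9/16 = 52.3125
  gray-bodied vestigial-winged: 93 × 3/16 = 17.4375
  ebony-bodied normal-winged: 93 × 3/16 = 17.4375
  ebony-bodied vestigial-winged: 93 × 1/16 = 5.8125
χ² = Σ (O − E)² / E
  gray-bodied normal-winged: (41 − 52.3125)² / 52.3125 = 2.4463
  gray-bodied vestigial-winged: (21 − 17.4375)² / 17.4375 = 0.7278
  ebony-bodied normal-winged: (27 − 17.4375)² / 17.4375 = 5.2440
  ebony-bodied vestigial-winged: (4 − 5.8125)² / 5.8125 = 0.5652
χ² = 2.4463 + 0.7278 + 5.2440 + 0.5652 = 8.9833 ≈ 8.983
Degrees of freedom = 4 − 1 = 3; critical value at α = 0.05 is 7.815.
Since 8.983 > 7.815, we reject the null hypothesis — the data do not fit the 9:3:3:1 ratio.

8.983; not consistent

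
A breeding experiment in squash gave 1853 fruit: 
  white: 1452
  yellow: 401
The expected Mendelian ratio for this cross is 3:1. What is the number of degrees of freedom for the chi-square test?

1

A goodness-of-fit test with 2 phenotype classes has df = 2 − 1 = 1.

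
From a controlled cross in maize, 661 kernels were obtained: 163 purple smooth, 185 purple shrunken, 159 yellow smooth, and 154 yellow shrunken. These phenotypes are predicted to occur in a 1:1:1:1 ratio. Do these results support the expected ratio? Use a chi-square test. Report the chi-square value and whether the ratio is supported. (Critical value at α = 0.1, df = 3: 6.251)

Total ratio parts = 4. Expected numbers out of 661:
  purple smooth: 661 × 1/4 = 165.25
  purple shrunken: 661 × 1/4 = 165.25
  yellow smooth: 661 × 1/4 = 165.25
  yellow shrunken: 661 × 1/4 = 165.25
χ² = Σ (O − E)² / E
  purple smooth: (163 − 165.25)² / 165.25 = 0.0306
  purple shrunken: (185 − 165.25)² / 165.25 = 2.3604
  yellow smooth: (159 − 165.25)² / 165.25 = 0.2364
  yellow shrunken: (154 − 165.25)² / 165.25 = 0.7659
χ² = 0.0306 + 2.3604 + 0.2364 + 0.7659 = 3.3933 ≈ 3.393
Degrees of freedom = 4 − 1 = 3; critical value at α = 0.1 is 6.251.
Since 3.393 < 6.251, we fail to reject the null hypothesis — the data are consistent with the 1:1:1:1 ratio.

3.393; consistent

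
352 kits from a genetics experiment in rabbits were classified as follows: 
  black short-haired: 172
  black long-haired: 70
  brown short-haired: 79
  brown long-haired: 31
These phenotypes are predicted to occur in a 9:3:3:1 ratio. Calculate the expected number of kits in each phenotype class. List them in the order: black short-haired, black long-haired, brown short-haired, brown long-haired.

198, 66, 66, 22

Expected counts for N = 352 under a 9:3:3:1 ratio (total parts = 16):
  black short-haired: 352 × 9/16 = 198
  black long-haired: 352 × 3/16 = 66
  brown short-haired: 352 × 3/16 = 66
  brown long-haired: 352 × 1/16 = 22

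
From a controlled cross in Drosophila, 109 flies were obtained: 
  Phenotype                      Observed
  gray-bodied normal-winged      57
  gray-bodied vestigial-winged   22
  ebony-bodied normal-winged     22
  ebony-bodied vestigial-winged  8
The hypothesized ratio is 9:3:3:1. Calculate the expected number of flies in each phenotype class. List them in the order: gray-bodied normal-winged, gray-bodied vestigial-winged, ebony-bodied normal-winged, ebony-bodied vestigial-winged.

Under the 9:3:3:1 hypothesis (Σ ratio = 16, N = 109):
  gray-bodied normal-winged: 109 × 9/16 = 61.3125
  gray-bodied vestigial-winged: 109 × 3/16 = 20.4375
  ebony-bodied normal-winged: 109 × 3/16 = 20.4375
  ebony-bodied vestigial-winged: 109 × 1/16 = 6.8125

61.3125, 20.4375, 20.4375, 6.8125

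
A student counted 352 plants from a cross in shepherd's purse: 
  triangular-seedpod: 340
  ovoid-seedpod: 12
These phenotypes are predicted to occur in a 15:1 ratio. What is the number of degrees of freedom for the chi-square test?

1

A goodness-of-fit test with 2 phenotype classes has df = 2 − 1 = 1.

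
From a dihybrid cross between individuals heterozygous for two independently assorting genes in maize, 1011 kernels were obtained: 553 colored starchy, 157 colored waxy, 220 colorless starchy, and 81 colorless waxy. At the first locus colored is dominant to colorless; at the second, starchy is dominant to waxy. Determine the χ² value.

15.935

A dihybrid F₂ with independent assortment and complete dominance at both loci gives a 9:3:3:1 phenotypic ratio.
Expected counts for N = 1011 under a 9:3:3:1 ratio (total parts = 16):
  colored starchy: 1011 × 9/16 = 568.6875
  colored waxy: 1011 × 3/16 = 189.5625
  colorless starchy: 1011 × 3/16 = 189.5625
  colorless waxy: 1011 × 1/16 = 63.1875
χ² = Σ (O − E)² / E
  colored starchy: (553 − 568.6875)² / 568.6875 = 0.4327
  colored waxy: (157 − 189.5625)² / 189.5625 = 5.5935
  colorless starchy: (220 − 189.5625)² / 189.5625 = 4.8873
  colorless waxy: (81 − 63.1875)² / 63.1875 = 5.0213
χ² = 0.4327 + 5.5935 + 4.8873 + 5.0213 = 15.9348 ≈ 15.935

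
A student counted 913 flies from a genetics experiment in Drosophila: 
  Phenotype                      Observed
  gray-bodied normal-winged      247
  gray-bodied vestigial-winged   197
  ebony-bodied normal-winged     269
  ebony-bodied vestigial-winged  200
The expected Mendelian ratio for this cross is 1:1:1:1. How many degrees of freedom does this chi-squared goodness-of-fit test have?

A goodness-of-fit test with 4 phenotype classes has df = 4 − 1 = 3.

3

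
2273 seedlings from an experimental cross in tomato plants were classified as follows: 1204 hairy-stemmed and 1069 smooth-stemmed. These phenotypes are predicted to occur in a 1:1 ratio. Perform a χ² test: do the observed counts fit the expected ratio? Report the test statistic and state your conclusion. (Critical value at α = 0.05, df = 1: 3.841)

Expected counts for N = 2273 under a 1:1 ratio (total parts = 2):
  hairy-stemmed: 2273 × 1/2 = 1136.5
  smooth-stemmed: 2273 × 1/2 = 1136.5
χ² = Σ (O − E)² / E
  hairy-stemmed: (1204 − 1136.5)² / 1136.5 = 4.0090
  smooth-stemmed: (1069 − 1136.5)² / 1136.5 = 4.0090
χ² = 4.0090 + 4.0090 = 8.018
Degrees of freedom = 2 − 1 = 1; critical value at α = 0.05 is 3.841.
Since 8.018 > 3.841, we reject the null hypothesis — the data do not fit the 1:1 ratio.

8.018; not consistent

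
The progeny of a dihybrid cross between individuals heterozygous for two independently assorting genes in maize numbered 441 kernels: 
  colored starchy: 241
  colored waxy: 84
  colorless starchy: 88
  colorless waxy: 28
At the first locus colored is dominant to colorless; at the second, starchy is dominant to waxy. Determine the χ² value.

A dihybrid F₂ with independent assortment and complete dominance at both loci gives a 9:3:3:1 phenotypic ratio.
The 9:3:3:1 ratio has 16 parts, so with N = 441 the expected counts are:
  colored starchy: 441 × 9/16 = 248.0625
  colored waxy: 441 × 3/16 = 82.6875
  colorless starchy: 441 × 3/16 = 82.6875
  colorless waxy: 441 × 1/16 = 27.5625
χ² = Σ (O − E)² / E
  colored starchy: (241 − 248.0625)² / 248.0625 = 0.2011
  colored waxy: (84 − 82.6875)² / 82.6875 = 0.0208
  colorless starchy: (88 − 82.6875)² / 82.6875 = 0.3413
  colorless waxy: (28 − 27.5625)² / 27.5625 = 0.0069
χ² = 0.2011 + 0.0208 + 0.3413 + 0.0069 = 0.5701 ≈ 0.570

0.570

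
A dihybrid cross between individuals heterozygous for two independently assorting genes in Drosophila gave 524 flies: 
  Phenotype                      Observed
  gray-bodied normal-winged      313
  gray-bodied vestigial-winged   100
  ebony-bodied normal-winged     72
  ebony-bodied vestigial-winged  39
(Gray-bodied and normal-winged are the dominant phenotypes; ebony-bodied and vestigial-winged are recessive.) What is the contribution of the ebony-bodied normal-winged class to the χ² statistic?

7.013

A dihybrid F₂ with independent assortment and complete dominance at both loci gives a 9:3:3:1 phenotypic ratio.
Under the 9:3:3:1 hypothesis (Σ ratio = 16, N = 524):
  gray-bodied normal-winged: 524 × 9/16 = 294.75
  gray-bodied vestigial-winged: 524 × 3/16 = 98.25
  ebony-bodied normal-winged: 524 × 3/16 = 98.25
  ebony-bodied vestigial-winged: 524 × 1/16 = 32.75
Contribution of ebony-bodied normal-winged: (72 − 98.25)² / 98.25 = 7.0134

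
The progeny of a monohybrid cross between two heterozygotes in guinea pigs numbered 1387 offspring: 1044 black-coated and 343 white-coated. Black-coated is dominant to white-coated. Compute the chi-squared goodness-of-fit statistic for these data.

0.054

For a monohybrid cross between heterozygotes with complete dominance, the expected phenotypic ratio is 3:1.
Expected counts for N = 1387 under a 3:1 ratio (total parts = 4):
  black-coated: 1387 × 3/4 = 1040.25
  white-coated: 1387 × 1/4 = 346.75
χ² = Σ (O − E)² / E
  black-coated: (1044 − 1040.25)² / 1040.25 = 0.0135
  white-coated: (343 − 346.75)² / 346.75 = 0.0406
χ² = 0.0135 + 0.0406 = 0.0541 ≈ 0.054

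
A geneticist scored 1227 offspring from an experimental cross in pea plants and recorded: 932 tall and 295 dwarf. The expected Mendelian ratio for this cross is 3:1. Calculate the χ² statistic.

Total ratio parts = 4. Expected numbers out of 1227:
  tall: 1227 × 3/4 = 920.25
  dwarf: 1227 × 1/4 = 306.75
χ² = Σ (O − E)² / E
  tall: (932 − 920.25)² / 920.25 = 0.1500
  dwarf: (295 − 306.75)² / 306.75 = 0.4501
χ² = 0.1500 + 0.4501 = 0.6001 ≈ 0.600

0.600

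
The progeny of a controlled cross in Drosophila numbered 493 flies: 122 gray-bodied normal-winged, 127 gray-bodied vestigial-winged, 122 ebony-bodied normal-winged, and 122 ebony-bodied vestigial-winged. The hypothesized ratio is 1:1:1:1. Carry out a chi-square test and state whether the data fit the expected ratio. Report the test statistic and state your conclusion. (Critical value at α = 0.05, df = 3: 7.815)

Total ratio parts = 4. Expected numbers out of 493:
  gray-bodied normal-winged: 493 × 1/4 = 123.25
  gray-bodied vestigial-winged: 493 × 1/4 = 123.25
  ebony-bodied normal-winged: 493 × 1/4 = 123.25
  ebony-bodied vestigial-winged: 493 × 1/4 = 123.25
χ² = Σ (O − E)² / E
  gray-bodied normal-winged: (122 − 123.25)² / 123.25 = 0.0127
  gray-bodied vestigial-winged: (127 − 123.25)² / 123.25 = 0.1141
  ebony-bodied normal-winged: (122 − 123.25)² / 123.25 = 0.0127
  ebony-bodied vestigial-winged: (122 − 123.25)² / 123.25 = 0.0127
χ² = 0.0127 + 0.1141 + 0.0127 + 0.0127 = 0.1522 ≈ 0.152
Degrees of freedom = 4 − 1 = 3; critical value at α = 0.05 is 7.815.
Since 0.152 < 7.815, we fail to reject the null hypothesis — the data are consistent with the 1:1:1:1 ratio.

0.152; consistent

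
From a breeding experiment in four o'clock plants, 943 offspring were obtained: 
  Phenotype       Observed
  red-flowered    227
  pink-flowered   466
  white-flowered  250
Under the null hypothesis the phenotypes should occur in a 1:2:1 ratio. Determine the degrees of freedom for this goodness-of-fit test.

A goodness-of-fit test with 3 phenotype classes has df = 3 − 1 = 2.

2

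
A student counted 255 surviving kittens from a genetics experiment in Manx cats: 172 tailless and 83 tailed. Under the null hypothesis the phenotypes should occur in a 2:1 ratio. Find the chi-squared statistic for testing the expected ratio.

0.071

Total ratio parts = 3. Expected numbers out of 255:
  tailless: 255 × 2/3 = 170
  tailed: 255 × 1/3 = 85
χ² = Σ (O − E)² / E
  tailless: (172 − 170)² / 170 = 0.0235
  tailed: (83 − 85)² / 85 = 0.0471
χ² = 0.0235 + 0.0471 = 0.0706 ≈ 0.071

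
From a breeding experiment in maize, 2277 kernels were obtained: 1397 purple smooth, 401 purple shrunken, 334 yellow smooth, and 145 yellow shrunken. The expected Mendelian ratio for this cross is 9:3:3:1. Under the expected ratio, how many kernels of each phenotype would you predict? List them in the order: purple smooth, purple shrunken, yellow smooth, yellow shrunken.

1280.8125, 426.9375, 426.9375, 142.3125

The 9:3:3:1 ratio has 16 parts, so with N = 2277 the expected counts are:
  purple smooth: 2277 × 9/16 = 1280.8125
  purple shrunken: 2277 × 3/16 = 426.9375
  yellow smooth: 2277 × 3/16 = 426.9375
  yellow shrunken: 2277 × 1/16 = 142.3125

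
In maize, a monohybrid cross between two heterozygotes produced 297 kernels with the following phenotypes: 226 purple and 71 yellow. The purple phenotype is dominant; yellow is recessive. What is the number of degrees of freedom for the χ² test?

For a monohybrid cross between heterozygotes with complete dominance, the expected phenotypic ratio is 3:1.
A goodness-of-fit test with 2 phenotype classes has df = 2 − 1 = 1.

1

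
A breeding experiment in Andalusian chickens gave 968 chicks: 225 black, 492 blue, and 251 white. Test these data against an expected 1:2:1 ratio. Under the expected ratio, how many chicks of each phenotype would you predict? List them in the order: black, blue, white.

242, 484, 242

The 1:2:1 ratio has 4 parts, so with N = 968 the expected counts are:
  black: 968 × 1/4 = 242
  blue: 968 × 2/4 = 484
  white: 968 × 1/4 = 242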